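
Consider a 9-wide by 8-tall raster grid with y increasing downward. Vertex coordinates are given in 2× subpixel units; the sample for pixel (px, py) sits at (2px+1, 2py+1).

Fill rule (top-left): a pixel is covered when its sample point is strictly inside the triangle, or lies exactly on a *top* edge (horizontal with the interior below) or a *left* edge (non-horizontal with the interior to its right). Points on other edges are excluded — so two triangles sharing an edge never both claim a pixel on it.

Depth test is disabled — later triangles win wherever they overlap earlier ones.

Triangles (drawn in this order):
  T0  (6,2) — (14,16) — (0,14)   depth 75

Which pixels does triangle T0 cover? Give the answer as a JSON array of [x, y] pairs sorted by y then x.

T0:
  2·area = 180
  edge (6, 2)→(14, 16): d=(8,14) right/bottom  bias=-1
  edge (14, 16)→(0, 14): d=(-14,-2) top-left  bias=+0
  edge (0, 14)→(6, 2): d=(6,-12) top-left  bias=+0
    (2,2)@(5, 5): e=[38,136,6] → █
    (3,2)@(7, 5): e=[10,140,30] → █
    (4,2)@(9, 5): e=[-18,144,54] → ·
    (2,3)@(5, 7): e=[54,108,18] → █
    (4,3)@(9, 7): e=[-2,116,66] → ·
    (1,4)@(3, 9): e=[98,76,6] → █
    (4,4)@(9, 9): e=[14,88,78] → █
    (5,4)@(11, 9): e=[-14,92,102] → ·
    (1,5)@(3, 11): e=[114,48,18] → █
    (5,5)@(11, 11): e=[2,64,114] → █
    (6,5)@(13, 11): e=[-26,68,138] → ·
    (0,6)@(1, 13): e=[158,16,6] → █
    (3,7)@(7, 15): e=[90,0,90] → █  [on edge]
  covered (23 px):
    · · · · · · · · ·
    · · · · · · · · ·
    · · █ █ · · · · ·
    · · █ █ · · · · ·
    · █ █ █ █ · · · ·
    · █ █ █ █ █ · · ·
    █ █ █ █ █ █ · · ·
    · · · █ █ █ █ · ·

Final: [[2,2],[3,2],[2,3],[3,3],[1,4],[2,4],[3,4],[4,4],[1,5],[2,5],[3,5],[4,5],[5,5],[0,6],[1,6],[2,6],[3,6],[4,6],[5,6],[3,7],[4,7],[5,7],[6,7]]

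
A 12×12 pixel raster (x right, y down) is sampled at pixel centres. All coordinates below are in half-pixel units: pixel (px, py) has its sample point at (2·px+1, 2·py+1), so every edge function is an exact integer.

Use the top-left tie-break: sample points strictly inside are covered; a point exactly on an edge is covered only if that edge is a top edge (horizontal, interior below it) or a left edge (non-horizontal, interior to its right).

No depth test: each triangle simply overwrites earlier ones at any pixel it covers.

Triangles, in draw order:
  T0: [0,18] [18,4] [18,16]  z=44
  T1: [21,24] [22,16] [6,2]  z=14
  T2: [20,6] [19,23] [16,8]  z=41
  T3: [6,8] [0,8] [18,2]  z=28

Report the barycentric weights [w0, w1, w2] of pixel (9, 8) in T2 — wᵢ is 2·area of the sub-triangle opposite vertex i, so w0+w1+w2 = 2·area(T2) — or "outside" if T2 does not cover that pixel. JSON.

T0:
  2·area = 216
  edge (0, 18)→(18, 4): d=(18,-14) top-left  bias=+0
  edge (18, 4)→(18, 16): d=(0,12) right/bottom  bias=-1
  edge (18, 16)→(0, 18): d=(-18,2) right/bottom  bias=-1
    (8,2)@(17, 5): e=[4,12,200] → #
    (9,2)@(19, 5): e=[32,-12,196] → ·
    (7,3)@(15, 7): e=[12,36,168] → #
    (9,3)@(19, 7): e=[68,-12,160] → ·
    (6,4)@(13, 9): e=[20,60,136] → #
    (9,4)@(19, 9): e=[104,-12,124] → ·
    (4,5)@(9, 11): e=[0,108,108] → #  [on edge]
    (5,5)@(11, 11): e=[28,84,104] → #
    (9,5)@(19, 11): e=[140,-12,88] → ·
    (3,6)@(7, 13): e=[8,132,76] → #
    (9,6)@(19, 13): e=[176,-12,52] → ·
    (2,7)@(5, 15): e=[16,156,44] → #
    (4,8)@(9, 17): e=[108,108,0] → ·  [on edge]
  covered (27 px):
    · · · · · · · · · · · ·
    · · · · · · · · · · · ·
    · · · · · · · · # · · ·
    · · · · · · · # # · · ·
    · · · · · · # # # · · ·
    · · · · # # # # # · · ·
    · · · # # # # # # · · ·
    · · # # # # # # # · · ·
    · # # # · · · · · · · ·
    · · · · · · · · · · · ·
    · · · · · · · · · · · ·
    · · · · · · · · · · · ·
T1:
  2·area = 142  (B↔C swapped to make it positive)
  edge (21, 24)→(6, 2): d=(-15,-22) top-left  bias=+0
  edge (6, 2)→(22, 16): d=(16,14) right/bottom  bias=-1
  edge (22, 16)→(21, 24): d=(-1,8) right/bottom  bias=-1
    (3,1)@(7, 3): e=[7,2,133] → #
    (4,1)@(9, 3): e=[51,-26,117] → ·
    (3,2)@(7, 5): e=[-23,34,131] → ·
    (4,2)@(9, 5): e=[21,6,115] → #
    (5,2)@(11, 5): e=[65,-22,99] → ·
    (4,3)@(9, 7): e=[-9,38,113] → ·
    (5,3)@(11, 7): e=[35,10,97] → #
    (6,3)@(13, 7): e=[79,-18,81] → ·
    (5,4)@(11, 9): e=[5,42,95] → #
    (6,4)@(13, 9): e=[49,14,79] → #
    (7,4)@(15, 9): e=[93,-14,63] → ·
    (5,5)@(11, 11): e=[-25,74,93] → ·
  covered (20 px):
    · · · · · · · · · · · ·
    · · · # · · · · · · · ·
    · · · · # · · · · · · ·
    · · · · · # · · · · · ·
    · · · · · # # · · · · ·
    · · · · · · # # · · · ·
    · · · · · · · # # · · ·
    · · · · · · · # # # · ·
    · · · · · · · · # # # ·
    · · · · · · · · · # # ·
    · · · · · · · · · # # ·
    · · · · · · · · · · # ·
T2:
  2·area = 66
  edge (20, 6)→(19, 23): d=(-1,17) right/bottom  bias=-1
  edge (19, 23)→(16, 8): d=(-3,-15) top-left  bias=+0
  edge (16, 8)→(20, 6): d=(4,-2) top-left  bias=+0
    (7,1)@(15, 3): e=[88,0,-22] → ·  [on edge]
    (9,3)@(19, 7): e=[16,48,2] → #
    (10,3)@(21, 7): e=[-18,78,6] → ·
    (8,4)@(17, 9): e=[48,12,6] → #
    (10,4)@(21, 9): e=[-20,72,14] → ·
    (8,5)@(17, 11): e=[46,6,14] → #
    (10,5)@(21, 11): e=[-22,66,22] → ·
    (8,6)@(17, 13): e=[44,0,22] → #  [on edge]
    (10,6)@(21, 13): e=[-24,60,30] → ·
    (8,7)@(17, 15): e=[42,-6,30] → ·
    (9,7)@(19, 15): e=[8,24,34] → #
    (10,7)@(21, 15): e=[-26,54,38] → ·
    (9,11)@(19, 23): e=[0,0,66] → ·  [on edge]
  covered (11 px):
    · · · · · · · · · · · ·
    · · · · · · · · · · · ·
    · · · · · · · · · · · ·
    · · · · · · · · · # · ·
    · · · · · · · · # # · ·
    · · · · · · · · # # · ·
    · · · · · · · · # # · ·
    · · · · · · · · · # · ·
    · · · · · · · · · # · ·
    · · · · · · · · · # · ·
    · · · · · · · · · # · ·
    · · · · · · · · · · · ·
T3:
  2·area = 36
  edge (6, 8)→(0, 8): d=(-6,0) right/bottom  bias=-1
  edge (0, 8)→(18, 2): d=(18,-6) top-left  bias=+0
  edge (18, 2)→(6, 8): d=(-12,6) right/bottom  bias=-1
    (10,0)@(21, 1): e=[42,0,-6] → ·  [on edge]
    (7,1)@(15, 3): e=[30,0,6] → #  [on edge]
    (8,1)@(17, 3): e=[30,12,-6] → ·
    (4,2)@(9, 5): e=[18,0,18] → #  [on edge]
    (5,2)@(11, 5): e=[18,12,6] → #
    (6,2)@(13, 5): e=[18,24,-6] → ·
    (7,2)@(15, 5): e=[18,36,-18] → ·
    (1,3)@(3, 7): e=[6,0,30] → #  [on edge]
    (2,3)@(5, 7): e=[6,12,18] → #
    (3,3)@(7, 7): e=[6,24,6] → #
    (4,3)@(9, 7): e=[6,36,-6] → ·
    (5,3)@(11, 7): e=[6,48,-18] → ·
  covered (6 px):
    · · · · · · · · · · · ·
    · · · · · · · # · · · ·
    · · · · # # · · · · · ·
    · # # # · · · · · · · ·
    · · · · · · · · · · · ·
    · · · · · · · · · · · ·
    · · · · · · · · · · · ·
    · · · · · · · · · · · ·
    · · · · · · · · · · · ·
    · · · · · · · · · · · ·
    · · · · · · · · · · · ·
    · · · · · · · · · · · ·

Answer: [18,42,6]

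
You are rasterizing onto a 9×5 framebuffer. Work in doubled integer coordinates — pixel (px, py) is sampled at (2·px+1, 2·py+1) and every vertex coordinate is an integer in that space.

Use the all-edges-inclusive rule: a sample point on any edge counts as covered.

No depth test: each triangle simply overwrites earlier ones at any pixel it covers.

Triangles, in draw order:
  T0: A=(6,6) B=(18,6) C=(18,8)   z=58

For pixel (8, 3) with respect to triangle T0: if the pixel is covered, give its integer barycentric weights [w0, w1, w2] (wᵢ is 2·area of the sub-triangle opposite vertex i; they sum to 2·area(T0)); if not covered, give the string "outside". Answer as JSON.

T0:
  2·area = 24
  edge (6, 6)→(18, 6): d=(12,0) inclusive
  edge (18, 6)→(18, 8): d=(0,2) inclusive
  edge (18, 8)→(6, 6): d=(-12,-2) inclusive
    (6,3)@(13, 7): e=[12,10,2] → #
    (7,3)@(15, 7): e=[12,6,6] → #
    (8,3)@(17, 7): e=[12,2,10] → #
    (6,4)@(13, 9): e=[36,10,-22] → ·
    (7,4)@(15, 9): e=[36,6,-18] → ·
    (8,4)@(17, 9): e=[36,2,-14] → ·
  covered (3 px):
    · · · · · · · · ·
    · · · · · · · · ·
    · · · · · · · · ·
    · · · · · · # # #
    · · · · · · · · ·

Answer: [2,10,12]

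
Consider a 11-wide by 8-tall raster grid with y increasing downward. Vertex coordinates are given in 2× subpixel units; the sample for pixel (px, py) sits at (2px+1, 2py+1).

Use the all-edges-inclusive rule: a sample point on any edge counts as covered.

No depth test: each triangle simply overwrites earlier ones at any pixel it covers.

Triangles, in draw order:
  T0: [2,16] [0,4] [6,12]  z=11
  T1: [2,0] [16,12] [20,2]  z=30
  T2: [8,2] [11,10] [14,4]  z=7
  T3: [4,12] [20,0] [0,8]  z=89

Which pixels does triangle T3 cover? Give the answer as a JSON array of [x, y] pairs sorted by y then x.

T0:
  2·area = 56
  edge (2, 16)→(0, 4): d=(-2,-12) inclusive
  edge (0, 4)→(6, 12): d=(6,8) inclusive
  edge (6, 12)→(2, 16): d=(-4,4) inclusive
    (8,0)@(17, 1): e=[210,-154,0] → ·  [on edge]
    (7,1)@(15, 3): e=[182,-126,0] → ·  [on edge]
    (6,2)@(13, 5): e=[154,-98,0] → ·  [on edge]
    (0,3)@(1, 7): e=[6,10,40] → █
    (1,3)@(3, 7): e=[30,-6,32] → ·
    (5,3)@(11, 7): e=[126,-70,0] → ·  [on edge]
    (0,4)@(1, 9): e=[2,22,32] → █
    (1,4)@(3, 9): e=[26,6,24] → █
    (2,4)@(5, 9): e=[50,-10,16] → ·
    (4,4)@(9, 9): e=[98,-42,0] → ·  [on edge]
    (0,5)@(1, 11): e=[-2,34,24] → ·
    (1,5)@(3, 11): e=[22,18,16] → █
    (3,5)@(7, 11): e=[70,-14,0] → ·  [on edge]
    (2,6)@(5, 13): e=[42,14,0] → █  [on edge]
    (1,7)@(3, 15): e=[14,42,0] → █  [on edge]
  covered (8 px):
    · · · · · · · · · · ·
    · · · · · · · · · · ·
    · · · · · · · · · · ·
    █ · · · · · · · · · ·
    █ █ · · · · · · · · ·
    · █ █ · · · · · · · ·
    · █ █ · · · · · · · ·
    · █ · · · · · · · · ·
T1:
  2·area = 188  (B↔C swapped to make it positive)
  edge (2, 0)→(20, 2): d=(18,2) inclusive
  edge (20, 2)→(16, 12): d=(-4,10) inclusive
  edge (16, 12)→(2, 0): d=(-14,-12) inclusive
    (2,0)@(5, 1): e=[12,154,22] → █
    (3,0)@(7, 1): e=[8,134,46] → █
    (4,0)@(9, 1): e=[4,114,70] → █
    (5,0)@(11, 1): e=[0,94,94] → █  [on edge]
    (6,0)@(13, 1): e=[-4,74,118] → ·
    (2,1)@(5, 3): e=[48,146,-6] → ·
    (3,1)@(7, 3): e=[44,126,18] → █
    (6,1)@(13, 3): e=[32,66,90] → █
    (7,1)@(15, 3): e=[28,46,114] → █
    (8,1)@(17, 3): e=[24,26,138] → █
    (9,1)@(19, 3): e=[20,6,162] → █
    (10,1)@(21, 3): e=[16,-14,186] → ·
  covered (24 px):
    · · █ █ █ █ · · · · ·
    · · · █ █ █ █ █ █ █ ·
    · · · · █ █ █ █ █ · ·
    · · · · · █ █ █ █ · ·
    · · · · · · █ █ █ · ·
    · · · · · · · █ · · ·
    · · · · · · · · · · ·
    · · · · · · · · · · ·
T2:
  2·area = 42  (B↔C swapped to make it positive)
  edge (8, 2)→(14, 4): d=(6,2) inclusive
  edge (14, 4)→(11, 10): d=(-3,6) inclusive
  edge (11, 10)→(8, 2): d=(-3,-8) inclusive
    (2,0)@(5, 1): e=[0,63,-21] → ·  [on edge]
    (4,1)@(9, 3): e=[4,33,5] → █
    (5,1)@(11, 3): e=[0,21,21] → █  [on edge]
    (6,1)@(13, 3): e=[-4,9,37] → ·
    (4,2)@(9, 5): e=[16,27,-1] → ·
    (5,2)@(11, 5): e=[12,15,15] → █
    (6,2)@(13, 5): e=[8,3,31] → █
    (7,2)@(15, 5): e=[4,-9,47] → ·
    (8,2)@(17, 5): e=[0,-21,63] → ·  [on edge]
    (5,3)@(11, 7): e=[24,9,9] → █
    (6,3)@(13, 7): e=[20,-3,25] → ·
    (5,4)@(11, 9): e=[36,3,3] → █
  covered (6 px):
    · · · · · · · · · · ·
    · · · · █ █ · · · · ·
    · · · · · █ █ · · · ·
    · · · · · █ · · · · ·
    · · · · · █ · · · · ·
    · · · · · · · · · · ·
    · · · · · · · · · · ·
    · · · · · · · · · · ·
T3:
  2·area = 112  (B↔C swapped to make it positive)
  edge (4, 12)→(0, 8): d=(-4,-4) inclusive
  edge (0, 8)→(20, 0): d=(20,-8) inclusive
  edge (20, 0)→(4, 12): d=(-16,12) inclusive
    (6,1)@(13, 3): e=[72,4,36] → █
    (7,1)@(15, 3): e=[80,20,12] → █
    (8,1)@(17, 3): e=[88,36,-12] → ·
    (4,2)@(9, 5): e=[48,12,52] → █
    (5,2)@(11, 5): e=[56,28,28] → █
    (7,2)@(15, 5): e=[72,60,-20] → ·
    (1,3)@(3, 7): e=[16,4,92] → █
    (2,3)@(5, 7): e=[24,20,68] → █
    (3,3)@(7, 7): e=[32,36,44] → █
    (5,3)@(11, 7): e=[48,68,-4] → ·
    (6,3)@(13, 7): e=[56,84,-28] → ·
    (0,4)@(1, 9): e=[0,28,84] → █  [on edge]
    (1,5)@(3, 11): e=[0,84,28] → █  [on edge]
    (2,6)@(5, 13): e=[0,140,-28] → ·  [on edge]
    (3,7)@(7, 15): e=[0,196,-84] → ·  [on edge]
  covered (15 px):
    · · · · · · · · · · ·
    · · · · · · █ █ · · ·
    · · · · █ █ █ · · · ·
    · █ █ █ █ · · · · · ·
    █ █ █ █ · · · · · · ·
    · █ █ · · · · · · · ·
    · · · · · · · · · · ·
    · · · · · · · · · · ·

Answer: [[6,1],[7,1],[4,2],[5,2],[6,2],[1,3],[2,3],[3,3],[4,3],[0,4],[1,4],[2,4],[3,4],[1,5],[2,5]]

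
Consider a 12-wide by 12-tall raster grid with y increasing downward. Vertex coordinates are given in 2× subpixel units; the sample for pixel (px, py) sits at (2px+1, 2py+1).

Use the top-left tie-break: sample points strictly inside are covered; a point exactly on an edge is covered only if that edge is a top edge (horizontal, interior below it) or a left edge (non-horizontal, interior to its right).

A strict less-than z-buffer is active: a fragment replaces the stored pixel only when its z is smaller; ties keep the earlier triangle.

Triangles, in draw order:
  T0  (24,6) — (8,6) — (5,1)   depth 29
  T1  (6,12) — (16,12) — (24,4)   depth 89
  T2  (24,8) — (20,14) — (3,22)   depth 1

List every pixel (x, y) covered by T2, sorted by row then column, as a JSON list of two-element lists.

T0:
  2·area = 80
  edge (24, 6)→(8, 6): d=(-16,0) right/bottom  bias=-1
  edge (8, 6)→(5, 1): d=(-3,-5) top-left  bias=+0
  edge (5, 1)→(24, 6): d=(19,5) right/bottom  bias=-1
    (2,0)@(5, 1): e=[80,0,0] → ·  [on edge]
    (3,1)@(7, 3): e=[48,4,28] → █
    (4,1)@(9, 3): e=[48,14,18] → █
    (5,1)@(11, 3): e=[48,24,8] → █
    (6,1)@(13, 3): e=[48,34,-2] → ·
    (3,2)@(7, 5): e=[16,-2,66] → ·
    (4,2)@(9, 5): e=[16,8,56] → █
    (6,2)@(13, 5): e=[16,28,36] → █
    (7,2)@(15, 5): e=[16,38,26] → █
    (8,2)@(17, 5): e=[16,48,16] → █
    (9,2)@(19, 5): e=[16,58,6] → █
    (10,2)@(21, 5): e=[16,68,-4] → ·
    (5,5)@(11, 11): e=[-80,0,160] → ·  [on edge]
    (8,10)@(17, 21): e=[-240,0,320] → ·  [on edge]
  covered (9 px):
    · · · · · · · · · · · ·
    · · · █ █ █ · · · · · ·
    · · · · █ █ █ █ █ █ · ·
    · · · · · · · · · · · ·
    · · · · · · · · · · · ·
    · · · · · · · · · · · ·
    · · · · · · · · · · · ·
    · · · · · · · · · · · ·
    · · · · · · · · · · · ·
    · · · · · · · · · · · ·
    · · · · · · · · · · · ·
    · · · · · · · · · · · ·
T1:
  2·area = 80  (B↔C swapped to make it positive)
  edge (6, 12)→(24, 4): d=(18,-8) top-left  bias=+0
  edge (24, 4)→(16, 12): d=(-8,8) right/bottom  bias=-1
  edge (16, 12)→(6, 12): d=(-10,0) right/bottom  bias=-1
    (11,2)@(23, 5): e=[10,0,70] → ·  [on edge]
    (9,3)@(19, 7): e=[14,16,50] → █
    (10,3)@(21, 7): e=[30,0,50] → ·  [on edge]
    (6,4)@(13, 9): e=[2,48,30] → █
    (7,4)@(15, 9): e=[18,32,30] → █
    (8,4)@(17, 9): e=[34,16,30] → █
    (9,4)@(19, 9): e=[50,0,30] → ·  [on edge]
    (4,5)@(9, 11): e=[6,64,10] → █
    (5,5)@(11, 11): e=[22,48,10] → █
    (8,5)@(17, 11): e=[70,0,10] → ·  [on edge]
    (4,6)@(9, 13): e=[42,48,-10] → ·
    (5,6)@(11, 13): e=[58,32,-10] → ·
    (7,6)@(15, 13): e=[90,0,-10] → ·  [on edge]
    (6,7)@(13, 15): e=[110,0,-30] → ·  [on edge]
    (5,8)@(11, 17): e=[130,0,-50] → ·  [on edge]
    (4,9)@(9, 19): e=[150,0,-70] → ·  [on edge]
    (3,10)@(7, 21): e=[170,0,-90] → ·  [on edge]
    (2,11)@(5, 23): e=[190,0,-110] → ·  [on edge]
  covered (8 px):
    · · · · · · · · · · · ·
    · · · · · · · · · · · ·
    · · · · · · · · · · · ·
    · · · · · · · · · █ · ·
    · · · · · · █ █ █ · · ·
    · · · · █ █ █ █ · · · ·
    · · · · · · · · · · · ·
    · · · · · · · · · · · ·
    · · · · · · · · · · · ·
    · · · · · · · · · · · ·
    · · · · · · · · · · · ·
    · · · · · · · · · · · ·
T2:
  2·area = 70
  edge (24, 8)→(20, 14): d=(-4,6) right/bottom  bias=-1
  edge (20, 14)→(3, 22): d=(-17,8) right/bottom  bias=-1
  edge (3, 22)→(24, 8): d=(21,-14) top-left  bias=+0
    (11,4)@(23, 9): e=[2,61,7] → █
    (10,5)@(21, 11): e=[6,43,21] → █
    (11,5)@(23, 11): e=[-6,27,49] → ·
    (8,6)@(17, 13): e=[22,41,7] → █
    (9,6)@(19, 13): e=[10,25,35] → █
    (10,6)@(21, 13): e=[-2,9,63] → ·
    (7,7)@(15, 15): e=[26,23,21] → █
    (9,7)@(19, 15): e=[2,-9,77] → ·
    (5,8)@(11, 17): e=[42,21,7] → █
    (6,8)@(13, 17): e=[30,5,35] → █
    (7,8)@(15, 17): e=[18,-11,63] → ·
    (8,8)@(17, 17): e=[6,-27,91] → ·
  covered (10 px):
    · · · · · · · · · · · ·
    · · · · · · · · · · · ·
    · · · · · · · · · · · ·
    · · · · · · · · · · · ·
    · · · · · · · · · · · █
    · · · · · · · · · · █ ·
    · · · · · · · · █ █ · ·
    · · · · · · · █ █ · · ·
    · · · · · █ █ · · · · ·
    · · · · █ · · · · · · ·
    · · █ · · · · · · · · ·
    · · · · · · · · · · · ·

Final: [[11,4],[10,5],[8,6],[9,6],[7,7],[8,7],[5,8],[6,8],[4,9],[2,10]]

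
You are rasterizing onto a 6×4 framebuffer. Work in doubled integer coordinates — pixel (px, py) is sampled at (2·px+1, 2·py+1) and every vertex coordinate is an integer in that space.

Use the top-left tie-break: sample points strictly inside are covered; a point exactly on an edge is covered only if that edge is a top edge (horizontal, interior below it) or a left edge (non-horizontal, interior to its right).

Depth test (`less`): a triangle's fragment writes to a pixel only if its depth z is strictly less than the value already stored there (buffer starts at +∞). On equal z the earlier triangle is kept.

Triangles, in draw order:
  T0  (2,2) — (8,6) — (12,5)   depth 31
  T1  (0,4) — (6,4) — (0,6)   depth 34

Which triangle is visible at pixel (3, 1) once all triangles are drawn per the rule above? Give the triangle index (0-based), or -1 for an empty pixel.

T0:
  2·area = 22  (B↔C swapped to make it positive)
  edge (2, 2)→(12, 5): d=(10,3) right/bottom  bias=-1
  edge (12, 5)→(8, 6): d=(-4,1) right/bottom  bias=-1
  edge (8, 6)→(2, 2): d=(-6,-4) top-left  bias=+0
    (2,1)@(5, 3): e=[1,15,6] → X
    (3,1)@(7, 3): e=[-5,13,14] → .
    (2,2)@(5, 5): e=[21,7,-6] → .
    (3,2)@(7, 5): e=[15,5,2] → X
    (4,2)@(9, 5): e=[9,3,10] → X
    (5,2)@(11, 5): e=[3,1,18] → X
    (3,3)@(7, 7): e=[35,-3,-10] → .
    (4,3)@(9, 7): e=[29,-5,-2] → .
    (5,3)@(11, 7): e=[23,-7,6] → .
  covered (4 px):
    . . . . . .
    . . X . . .
    . . . X X X
    . . . . . .
T1:
  2·area = 12
  edge (0, 4)→(6, 4): d=(6,0) top-left  bias=+0
  edge (6, 4)→(0, 6): d=(-6,2) right/bottom  bias=-1
  edge (0, 6)→(0, 4): d=(0,-2) top-left  bias=+0
    (4,1)@(9, 3): e=[-6,0,18] → .  [on edge]
    (0,2)@(1, 5): e=[6,4,2] → X
    (1,2)@(3, 5): e=[6,0,6] → .  [on edge]
    (0,3)@(1, 7): e=[18,-8,2] → .
  covered (1 px):
    . . . . . .
    . . . . . .
    X . . . . .
    . . . . . .

Z-buffer (winner per pixel, '.' = empty):
  . . . . . .
  . . 0 . . .
  1 . . 0 0 0
  . . . . . .

Result: -1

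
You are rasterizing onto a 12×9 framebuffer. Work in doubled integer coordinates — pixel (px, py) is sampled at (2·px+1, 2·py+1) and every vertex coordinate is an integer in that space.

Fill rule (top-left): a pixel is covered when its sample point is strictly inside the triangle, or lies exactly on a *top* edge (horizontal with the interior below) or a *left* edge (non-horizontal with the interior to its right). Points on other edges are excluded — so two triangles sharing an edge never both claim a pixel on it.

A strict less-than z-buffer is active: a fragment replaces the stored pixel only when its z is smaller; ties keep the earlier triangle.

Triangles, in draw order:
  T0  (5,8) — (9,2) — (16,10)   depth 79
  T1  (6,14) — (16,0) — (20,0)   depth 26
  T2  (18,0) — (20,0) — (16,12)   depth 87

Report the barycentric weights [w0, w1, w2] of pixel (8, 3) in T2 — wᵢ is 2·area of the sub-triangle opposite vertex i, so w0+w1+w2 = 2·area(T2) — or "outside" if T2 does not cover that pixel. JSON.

T0:
  2·area = 74
  edge (5, 8)→(9, 2): d=(4,-6) top-left  bias=+0
  edge (9, 2)→(16, 10): d=(7,8) right/bottom  bias=-1
  edge (16, 10)→(5, 8): d=(-11,-2) top-left  bias=+0
    (4,1)@(9, 3): e=[4,7,63] → #
    (5,1)@(11, 3): e=[16,-9,67] → ·
    (3,2)@(7, 5): e=[0,37,37] → #  [on edge]
    (5,2)@(11, 5): e=[24,5,45] → #
    (6,2)@(13, 5): e=[36,-11,49] → ·
    (3,3)@(7, 7): e=[8,51,15] → #
    (6,3)@(13, 7): e=[44,3,27] → #
    (7,3)@(15, 7): e=[56,-13,31] → ·
    (3,4)@(7, 9): e=[16,65,-7] → ·
    (4,4)@(9, 9): e=[28,49,-3] → ·
    (5,4)@(11, 9): e=[40,33,1] → #
    (7,4)@(15, 9): e=[64,1,9] → #
    (1,5)@(3, 11): e=[0,111,-37] → ·  [on edge]
  covered (11 px):
    · · · · · · · · · · · ·
    · · · · # · · · · · · ·
    · · · # # # · · · · · ·
    · · · # # # # · · · · ·
    · · · · · # # # · · · ·
    · · · · · · · · · · · ·
    · · · · · · · · · · · ·
    · · · · · · · · · · · ·
    · · · · · · · · · · · ·
T1:
  2·area = 56
  edge (6, 14)→(16, 0): d=(10,-14) top-left  bias=+0
  edge (16, 0)→(20, 0): d=(4,0) top-left  bias=+0
  edge (20, 0)→(6, 14): d=(-14,14) right/bottom  bias=-1
    (8,0)@(17, 1): e=[24,4,28] → #
    (9,0)@(19, 1): e=[52,4,0] → ·  [on edge]
    (7,1)@(15, 3): e=[16,12,28] → #
    (8,1)@(17, 3): e=[44,12,0] → ·  [on edge]
    (6,2)@(13, 5): e=[8,20,28] → #
    (7,2)@(15, 5): e=[36,20,0] → ·  [on edge]
    (5,3)@(11, 7): e=[0,28,28] → #  [on edge]
    (6,3)@(13, 7): e=[28,28,0] → ·  [on edge]
    (5,4)@(11, 9): e=[20,36,0] → ·  [on edge]
    (4,5)@(9, 11): e=[12,44,0] → ·  [on edge]
    (3,6)@(7, 13): e=[4,52,0] → ·  [on edge]
    (2,7)@(5, 15): e=[-4,60,0] → ·  [on edge]
    (1,8)@(3, 17): e=[-12,68,0] → ·  [on edge]
  covered (4 px):
    · · · · · · · · # · · ·
    · · · · · · · # · · · ·
    · · · · · · # · · · · ·
    · · · · · # · · · · · ·
    · · · · · · · · · · · ·
    · · · · · · · · · · · ·
    · · · · · · · · · · · ·
    · · · · · · · · · · · ·
    · · · · · · · · · · · ·
T2:
  2·area = 24
  edge (18, 0)→(20, 0): d=(2,0) top-left  bias=+0
  edge (20, 0)→(16, 12): d=(-4,12) right/bottom  bias=-1
  edge (16, 12)→(18, 0): d=(2,-12) top-left  bias=+0
    (9,0)@(19, 1): e=[2,8,14] → #
    (10,0)@(21, 1): e=[2,-16,38] → ·
    (9,1)@(19, 3): e=[6,0,18] → ·  [on edge]
    (8,3)@(17, 7): e=[14,8,2] → #
    (9,3)@(19, 7): e=[14,-16,26] → ·
    (8,4)@(17, 9): e=[18,0,6] → ·  [on edge]
    (7,7)@(15, 15): e=[30,0,-6] → ·  [on edge]
  covered (2 px):
    · · · · · · · · · # · ·
    · · · · · · · · · · · ·
    · · · · · · · · · · · ·
    · · · · · · · · # · · ·
    · · · · · · · · · · · ·
    · · · · · · · · · · · ·
    · · · · · · · · · · · ·
    · · · · · · · · · · · ·
    · · · · · · · · · · · ·

Answer: [8,2,14]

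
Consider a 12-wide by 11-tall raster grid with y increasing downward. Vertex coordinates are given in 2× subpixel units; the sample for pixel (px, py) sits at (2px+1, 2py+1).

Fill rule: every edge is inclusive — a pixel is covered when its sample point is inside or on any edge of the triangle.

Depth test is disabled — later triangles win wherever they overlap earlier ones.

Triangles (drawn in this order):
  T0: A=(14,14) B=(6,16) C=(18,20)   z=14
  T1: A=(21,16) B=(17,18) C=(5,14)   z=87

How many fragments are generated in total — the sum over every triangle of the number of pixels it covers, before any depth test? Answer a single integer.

T0:
  2·area = 56  (B↔C swapped to make it positive)
  edge (14, 14)→(18, 20): d=(4,6) inclusive
  edge (18, 20)→(6, 16): d=(-12,-4) inclusive
  edge (6, 16)→(14, 14): d=(8,-2) inclusive
    (1,7)@(3, 15): e=[70,0,-14] → ·  [on edge]
    (5,7)@(11, 15): e=[22,32,2] → █
    (6,7)@(13, 15): e=[10,40,6] → █
    (7,7)@(15, 15): e=[-2,48,10] → ·
    (4,8)@(9, 17): e=[42,0,14] → █  [on edge]
    (7,8)@(15, 17): e=[6,24,26] → █
    (8,8)@(17, 17): e=[-6,32,30] → ·
    (4,9)@(9, 19): e=[50,-24,30] → ·
    (5,9)@(11, 19): e=[38,-16,34] → ·
    (6,9)@(13, 19): e=[26,-8,38] → ·
    (7,9)@(15, 19): e=[14,0,42] → █  [on edge]
    (8,9)@(17, 19): e=[2,8,46] → █
    (10,10)@(21, 21): e=[-14,0,70] → ·  [on edge]
  covered (8 px):
    · · · · · · · · · · · ·
    · · · · · · · · · · · ·
    · · · · · · · · · · · ·
    · · · · · · · · · · · ·
    · · · · · · · · · · · ·
    · · · · · · · · · · · ·
    · · · · · · · · · · · ·
    · · · · · █ █ · · · · ·
    · · · · █ █ █ █ · · · ·
    · · · · · · · █ █ · · ·
    · · · · · · · · · · · ·
T1:
  2·area = 40
  edge (21, 16)→(17, 18): d=(-4,2) inclusive
  edge (17, 18)→(5, 14): d=(-12,-4) inclusive
  edge (5, 14)→(21, 16): d=(16,2) inclusive
    (4,7)@(9, 15): e=[28,4,8] → █
    (5,7)@(11, 15): e=[24,12,4] → █
    (6,7)@(13, 15): e=[20,20,0] → █  [on edge]
    (7,7)@(15, 15): e=[16,28,-4] → ·
    (11,7)@(23, 15): e=[0,60,-20] → ·  [on edge]
    (4,8)@(9, 17): e=[20,-20,40] → ·
    (5,8)@(11, 17): e=[16,-12,36] → ·
    (6,8)@(13, 17): e=[12,-4,32] → ·
    (7,8)@(15, 17): e=[8,4,28] → █
    (8,8)@(17, 17): e=[4,12,24] → █
    (9,8)@(19, 17): e=[0,20,20] → █  [on edge]
    (10,8)@(21, 17): e=[-4,28,16] → ·
    (7,9)@(15, 19): e=[0,-20,60] → ·  [on edge]
    (5,10)@(11, 21): e=[0,-60,100] → ·  [on edge]
  covered (6 px):
    · · · · · · · · · · · ·
    · · · · · · · · · · · ·
    · · · · · · · · · · · ·
    · · · · · · · · · · · ·
    · · · · · · · · · · · ·
    · · · · · · · · · · · ·
    · · · · · · · · · · · ·
    · · · · █ █ █ · · · · ·
    · · · · · · · █ █ █ · ·
    · · · · · · · · · · · ·
    · · · · · · · · · · · ·

Final: 14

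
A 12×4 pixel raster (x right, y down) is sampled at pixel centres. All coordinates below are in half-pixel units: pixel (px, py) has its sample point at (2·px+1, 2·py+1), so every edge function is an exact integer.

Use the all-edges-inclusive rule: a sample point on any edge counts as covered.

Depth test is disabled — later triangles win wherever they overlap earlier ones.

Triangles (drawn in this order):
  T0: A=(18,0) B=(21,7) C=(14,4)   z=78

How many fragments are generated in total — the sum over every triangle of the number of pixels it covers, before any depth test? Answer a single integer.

T0:
  2·area = 40
  edge (18, 0)→(21, 7): d=(3,7) inclusive
  edge (21, 7)→(14, 4): d=(-7,-3) inclusive
  edge (14, 4)→(18, 0): d=(4,-4) inclusive
    (3,0)@(7, 1): e=[80,0,-40] → ·  [on edge]
    (8,0)@(17, 1): e=[10,30,0] → █  [on edge]
    (9,0)@(19, 1): e=[-4,36,8] → ·
    (7,1)@(15, 3): e=[30,10,0] → █  [on edge]
    (9,1)@(19, 3): e=[2,22,16] → █
    (10,1)@(21, 3): e=[-12,28,24] → ·
    (6,2)@(13, 5): e=[50,-10,0] → ·  [on edge]
    (7,2)@(15, 5): e=[36,-4,8] → ·
    (8,2)@(17, 5): e=[22,2,16] → █
    (10,2)@(21, 5): e=[-6,14,32] → ·
    (5,3)@(11, 7): e=[70,-30,0] → ·  [on edge]
    (8,3)@(17, 7): e=[28,-12,24] → ·
    (10,3)@(21, 7): e=[0,0,40] → █  [on edge]
  covered (7 px):
    · · · · · · · · █ · · ·
    · · · · · · · █ █ █ · ·
    · · · · · · · · █ █ · ·
    · · · · · · · · · · █ ·

Answer: 7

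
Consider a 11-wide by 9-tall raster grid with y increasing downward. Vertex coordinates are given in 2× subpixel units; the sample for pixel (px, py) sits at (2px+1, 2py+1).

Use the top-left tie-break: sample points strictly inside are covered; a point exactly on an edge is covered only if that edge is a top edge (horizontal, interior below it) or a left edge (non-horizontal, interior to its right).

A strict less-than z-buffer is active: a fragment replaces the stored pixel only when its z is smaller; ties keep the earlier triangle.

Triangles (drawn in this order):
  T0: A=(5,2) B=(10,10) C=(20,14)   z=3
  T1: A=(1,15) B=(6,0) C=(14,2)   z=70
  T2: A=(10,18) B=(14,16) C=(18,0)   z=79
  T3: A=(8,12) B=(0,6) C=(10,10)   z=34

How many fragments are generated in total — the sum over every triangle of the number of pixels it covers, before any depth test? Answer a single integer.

T0:
  2·area = 60  (B↔C swapped to make it positive)
  edge (5, 2)→(20, 14): d=(15,12) right/bottom  bias=-1
  edge (20, 14)→(10, 10): d=(-10,-4) top-left  bias=+0
  edge (10, 10)→(5, 2): d=(-5,-8) top-left  bias=+0
    (3,2)@(7, 5): e=[21,38,1] → X
    (4,2)@(9, 5): e=[-3,46,17] → .
    (3,3)@(7, 7): e=[51,18,-9] → .
    (4,3)@(9, 7): e=[27,26,7] → X
    (5,3)@(11, 7): e=[3,34,23] → X
    (6,3)@(13, 7): e=[-21,42,39] → .
    (4,4)@(9, 9): e=[57,6,-3] → .
    (5,4)@(11, 9): e=[33,14,13] → X
    (6,4)@(13, 9): e=[9,22,29] → X
    (7,4)@(15, 9): e=[-15,30,45] → .
    (5,5)@(11, 11): e=[63,-6,3] → .
    (6,5)@(13, 11): e=[39,2,19] → X
  covered (7 px):
    . . . . . . . . . . .
    . . . . . . . . . . .
    . . . X . . . . . . .
    . . . . X X . . . . .
    . . . . . X X . . . .
    . . . . . . X X . . .
    . . . . . . . . . . .
    . . . . . . . . . . .
    . . . . . . . . . . .
T1:
  2·area = 130
  edge (1, 15)→(6, 0): d=(5,-15) top-left  bias=+0
  edge (6, 0)→(14, 2): d=(8,2) right/bottom  bias=-1
  edge (14, 2)→(1, 15): d=(-13,13) right/bottom  bias=-1
    (3,0)@(7, 1): e=[20,6,104] → X
    (4,0)@(9, 1): e=[50,2,78] → X
    (5,0)@(11, 1): e=[80,-2,52] → .
    (7,0)@(15, 1): e=[140,-10,0] → .  [on edge]
    (2,1)@(5, 3): e=[0,26,104] → X  [on edge]
    (5,1)@(11, 3): e=[90,14,26] → X
    (6,1)@(13, 3): e=[120,10,0] → .  [on edge]
    (2,2)@(5, 5): e=[10,42,78] → X
    (5,2)@(11, 5): e=[100,30,0] → .  [on edge]
    (2,3)@(5, 7): e=[20,58,52] → X
    (4,3)@(9, 7): e=[80,50,0] → .  [on edge]
    (1,4)@(3, 9): e=[0,78,52] → X  [on edge]
    (3,4)@(7, 9): e=[60,70,0] → .  [on edge]
    (2,5)@(5, 11): e=[40,90,0] → .  [on edge]
    (1,6)@(3, 13): e=[20,110,0] → .  [on edge]
    (0,7)@(1, 15): e=[0,130,0] → .  [on edge]
  covered (14 px):
    . . . X X . . . . . .
    . . X X X X . . . . .
    . . X X X . . . . . .
    . . X X . . . . . . .
    . X X . . . . . . . .
    . X . . . . . . . . .
    . . . . . . . . . . .
    . . . . . . . . . . .
    . . . . . . . . . . .
T2:
  2·area = 56  (B↔C swapped to make it positive)
  edge (10, 18)→(18, 0): d=(8,-18) top-left  bias=+0
  edge (18, 0)→(14, 16): d=(-4,16) right/bottom  bias=-1
  edge (14, 16)→(10, 18): d=(-4,2) right/bottom  bias=-1
    (8,1)@(17, 3): e=[6,4,46] → X
    (9,1)@(19, 3): e=[42,-28,42] → .
    (8,2)@(17, 5): e=[22,-4,38] → .
    (7,3)@(15, 7): e=[2,20,34] → X
    (8,3)@(17, 7): e=[38,-12,30] → .
    (7,4)@(15, 9): e=[18,12,26] → X
    (8,4)@(17, 9): e=[54,-20,22] → .
    (7,5)@(15, 11): e=[34,4,18] → X
    (8,5)@(17, 11): e=[70,-28,14] → .
    (6,6)@(13, 13): e=[14,28,14] → X
    (7,6)@(15, 13): e=[50,-4,10] → .
    (6,7)@(13, 15): e=[30,20,6] → X
  covered (7 px):
    . . . . . . . . . . .
    . . . . . . . . X . .
    . . . . . . . . . . .
    . . . . . . . X . . .
    . . . . . . . X . . .
    . . . . . . . X . . .
    . . . . . . X . . . .
    . . . . . . X . . . .
    . . . . . X . . . . .
T3:
  2·area = 28
  edge (8, 12)→(0, 6): d=(-8,-6) top-left  bias=+0
  edge (0, 6)→(10, 10): d=(10,4) right/bottom  bias=-1
  edge (10, 10)→(8, 12): d=(-2,2) right/bottom  bias=-1
    (9,0)@(19, 1): e=[154,-126,0] → .  [on edge]
    (8,1)@(17, 3): e=[126,-98,0] → .  [on edge]
    (7,2)@(15, 5): e=[98,-70,0] → .  [on edge]
    (6,3)@(13, 7): e=[70,-42,0] → .  [on edge]
    (2,4)@(5, 9): e=[6,10,12] → X
    (3,4)@(7, 9): e=[18,2,8] → X
    (4,4)@(9, 9): e=[30,-6,4] → .
    (5,4)@(11, 9): e=[42,-14,0] → .  [on edge]
    (2,5)@(5, 11): e=[-10,30,8] → .
    (3,5)@(7, 11): e=[2,22,4] → X
    (4,5)@(9, 11): e=[14,14,0] → .  [on edge]
    (3,6)@(7, 13): e=[-14,42,0] → .  [on edge]
    (2,7)@(5, 15): e=[-42,70,0] → .  [on edge]
    (1,8)@(3, 17): e=[-70,98,0] → .  [on edge]
  covered (3 px):
    . . . . . . . . . . .
    . . . . . . . . . . .
    . . . . . . . . . . .
    . . . . . . . . . . .
    . . X X . . . . . . .
    . . . X . . . . . . .
    . . . . . . . . . . .
    . . . . . . . . . . .
    . . . . . . . . . . .

Final: 31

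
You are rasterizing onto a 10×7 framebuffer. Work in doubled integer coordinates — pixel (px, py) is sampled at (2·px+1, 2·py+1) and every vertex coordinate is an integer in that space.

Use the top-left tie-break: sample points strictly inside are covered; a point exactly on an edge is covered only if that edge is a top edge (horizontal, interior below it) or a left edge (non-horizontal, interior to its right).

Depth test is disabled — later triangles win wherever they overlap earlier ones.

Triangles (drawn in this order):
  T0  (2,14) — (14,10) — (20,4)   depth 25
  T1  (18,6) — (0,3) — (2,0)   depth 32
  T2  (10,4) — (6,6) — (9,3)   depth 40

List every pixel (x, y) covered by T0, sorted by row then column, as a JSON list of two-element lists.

T0:
  2·area = 48  (B↔C swapped to make it positive)
  edge (2, 14)→(20, 4): d=(18,-10) top-left  bias=+0
  edge (20, 4)→(14, 10): d=(-6,6) right/bottom  bias=-1
  edge (14, 10)→(2, 14): d=(-12,4) right/bottom  bias=-1
    (9,2)@(19, 5): e=[8,0,40] → ·  [on edge]
    (7,3)@(15, 7): e=[4,12,32] → █
    (8,3)@(17, 7): e=[24,0,24] → ·  [on edge]
    (5,4)@(11, 9): e=[0,24,24] → █  [on edge]
    (6,4)@(13, 9): e=[20,12,16] → █
    (7,4)@(15, 9): e=[40,0,8] → ·  [on edge]
    (8,4)@(17, 9): e=[60,-12,0] → ·  [on edge]
    (4,5)@(9, 11): e=[16,24,8] → █
    (5,5)@(11, 11): e=[36,12,0] → ·  [on edge]
    (6,5)@(13, 11): e=[56,0,-8] → ·  [on edge]
    (2,6)@(5, 13): e=[12,36,0] → ·  [on edge]
    (4,6)@(9, 13): e=[52,12,-16] → ·
    (5,6)@(11, 13): e=[72,0,-24] → ·  [on edge]
  covered (4 px):
    · · · · · · · · · ·
    · · · · · · · · · ·
    · · · · · · · · · ·
    · · · · · · · █ · ·
    · · · · · █ █ · · ·
    · · · · █ · · · · ·
    · · · · · · · · · ·
T1:
  2·area = 60
  edge (18, 6)→(0, 3): d=(-18,-3) top-left  bias=+0
  edge (0, 3)→(2, 0): d=(2,-3) top-left  bias=+0
  edge (2, 0)→(18, 6): d=(16,6) right/bottom  bias=-1
    (1,0)@(3, 1): e=[45,5,10] → █
    (2,0)@(5, 1): e=[51,11,-2] → ·
    (0,1)@(1, 3): e=[3,3,54] → █
    (2,1)@(5, 3): e=[15,15,30] → █
    (3,1)@(7, 3): e=[21,21,18] → █
    (4,1)@(9, 3): e=[27,27,6] → █
    (5,1)@(11, 3): e=[33,33,-6] → ·
    (0,2)@(1, 5): e=[-33,7,86] → ·
    (1,2)@(3, 5): e=[-27,13,74] → ·
    (2,2)@(5, 5): e=[-21,19,62] → ·
    (3,2)@(7, 5): e=[-15,25,50] → ·
    (4,2)@(9, 5): e=[-9,31,38] → ·
  covered (8 px):
    · █ · · · · · · · ·
    █ █ █ █ █ · · · · ·
    · · · · · · █ █ · ·
    · · · · · · · · · ·
    · · · · · · · · · ·
    · · · · · · · · · ·
    · · · · · · · · · ·
T2:
  2·area = 6
  edge (10, 4)→(6, 6): d=(-4,2) right/bottom  bias=-1
  edge (6, 6)→(9, 3): d=(3,-3) top-left  bias=+0
  edge (9, 3)→(10, 4): d=(1,1) right/bottom  bias=-1
    (3,0)@(7, 1): e=[18,-12,0] → ·  [on edge]
    (5,0)@(11, 1): e=[10,0,-4] → ·  [on edge]
    (4,1)@(9, 3): e=[6,0,0] → ·  [on edge]
    (3,2)@(7, 5): e=[2,0,4] → █  [on edge]
    (4,2)@(9, 5): e=[-2,6,2] → ·
    (5,2)@(11, 5): e=[-6,12,0] → ·  [on edge]
    (2,3)@(5, 7): e=[-2,0,8] → ·  [on edge]
    (3,3)@(7, 7): e=[-6,6,6] → ·
    (6,3)@(13, 7): e=[-18,24,0] → ·  [on edge]
    (1,4)@(3, 9): e=[-6,0,12] → ·  [on edge]
    (7,4)@(15, 9): e=[-30,36,0] → ·  [on edge]
    (0,5)@(1, 11): e=[-10,0,16] → ·  [on edge]
    (8,5)@(17, 11): e=[-42,48,0] → ·  [on edge]
    (9,6)@(19, 13): e=[-54,60,0] → ·  [on edge]
  covered (1 px):
    · · · · · · · · · ·
    · · · · · · · · · ·
    · · · █ · · · · · ·
    · · · · · · · · · ·
    · · · · · · · · · ·
    · · · · · · · · · ·
    · · · · · · · · · ·

Final: [[7,3],[5,4],[6,4],[4,5]]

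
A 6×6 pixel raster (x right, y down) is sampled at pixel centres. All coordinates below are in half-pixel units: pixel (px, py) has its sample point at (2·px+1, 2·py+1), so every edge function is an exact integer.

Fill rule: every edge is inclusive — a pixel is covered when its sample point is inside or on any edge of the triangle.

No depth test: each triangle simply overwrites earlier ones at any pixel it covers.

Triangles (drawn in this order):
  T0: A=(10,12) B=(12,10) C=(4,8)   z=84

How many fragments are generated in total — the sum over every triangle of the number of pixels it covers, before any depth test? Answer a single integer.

T0:
  2·area = 20  (B↔C swapped to make it positive)
  edge (10, 12)→(4, 8): d=(-6,-4) inclusive
  edge (4, 8)→(12, 10): d=(8,2) inclusive
  edge (12, 10)→(10, 12): d=(-2,2) inclusive
    (3,4)@(7, 9): e=[6,2,12] → █
    (4,4)@(9, 9): e=[14,-2,8] → ·
    (3,5)@(7, 11): e=[-6,18,8] → ·
    (4,5)@(9, 11): e=[2,14,4] → █
    (5,5)@(11, 11): e=[10,10,0] → █  [on edge]
  covered (3 px):
    · · · · · ·
    · · · · · ·
    · · · · · ·
    · · · · · ·
    · · · █ · ·
    · · · · █ █

Final: 3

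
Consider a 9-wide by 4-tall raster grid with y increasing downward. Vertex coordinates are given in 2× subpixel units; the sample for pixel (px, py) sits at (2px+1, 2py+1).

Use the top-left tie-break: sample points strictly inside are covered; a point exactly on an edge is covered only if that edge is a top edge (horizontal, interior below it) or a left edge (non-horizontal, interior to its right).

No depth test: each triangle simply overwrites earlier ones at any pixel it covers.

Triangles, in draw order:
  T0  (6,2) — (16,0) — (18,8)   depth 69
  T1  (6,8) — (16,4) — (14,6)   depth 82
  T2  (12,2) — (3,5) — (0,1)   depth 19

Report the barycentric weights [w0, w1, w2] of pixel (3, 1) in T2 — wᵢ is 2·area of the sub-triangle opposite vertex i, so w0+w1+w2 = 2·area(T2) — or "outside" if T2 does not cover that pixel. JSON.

T0:
  2·area = 84
  edge (6, 2)→(16, 0): d=(10,-2) top-left  bias=+0
  edge (16, 0)→(18, 8): d=(2,8) right/bottom  bias=-1
  edge (18, 8)→(6, 2): d=(-12,-6) top-left  bias=+0
    (5,0)@(11, 1): e=[0,42,42] → X  [on edge]
    (6,0)@(13, 1): e=[4,26,54] → X
    (7,0)@(15, 1): e=[8,10,66] → X
    (8,0)@(17, 1): e=[12,-6,78] → .
    (0,1)@(1, 3): e=[0,126,-42] → .  [on edge]
    (4,1)@(9, 3): e=[16,62,6] → X
    (8,1)@(17, 3): e=[32,-2,54] → .
    (4,2)@(9, 5): e=[36,66,-18] → .
    (5,2)@(11, 5): e=[40,50,-6] → .
    (6,2)@(13, 5): e=[44,34,6] → X
    (8,2)@(17, 5): e=[52,2,30] → X
    (6,3)@(13, 7): e=[64,38,-18] → .
  covered (11 px):
    . . . . . X X X .
    . . . . X X X X .
    . . . . . . X X X
    . . . . . . . . X
T1:
  2·area = 12
  edge (6, 8)→(16, 4): d=(10,-4) top-left  bias=+0
  edge (16, 4)→(14, 6): d=(-2,2) right/bottom  bias=-1
  edge (14, 6)→(6, 8): d=(-8,2) right/bottom  bias=-1
    (8,1)@(17, 3): e=[-6,0,18] → .  [on edge]
    (7,2)@(15, 5): e=[6,0,6] → .  [on edge]
    (4,3)@(9, 7): e=[2,8,2] → X
    (5,3)@(11, 7): e=[10,4,-2] → .
    (6,3)@(13, 7): e=[18,0,-6] → .  [on edge]
  covered (1 px):
    . . . . . . . . .
    . . . . . . . . .
    . . . . . . . . .
    . . . . X . . . .
T2:
  2·area = 45
  edge (12, 2)→(3, 5): d=(-9,3) right/bottom  bias=-1
  edge (3, 5)→(0, 1): d=(-3,-4) top-left  bias=+0
  edge (0, 1)→(12, 2): d=(12,1) right/bottom  bias=-1
    (7,0)@(15, 1): e=[0,60,-15] → .  [on edge]
    (1,1)@(3, 3): e=[18,6,21] → X
    (2,1)@(5, 3): e=[12,14,19] → X
    (3,1)@(7, 3): e=[6,22,17] → X
    (4,1)@(9, 3): e=[0,30,15] → .  [on edge]
    (1,2)@(3, 5): e=[0,0,45] → .  [on edge]
    (2,2)@(5, 5): e=[-6,8,43] → .
    (3,2)@(7, 5): e=[-12,16,41] → .
  covered (3 px):
    . . . . . . . . .
    . X X X . . . . .
    . . . . . . . . .
    . . . . . . . . .

Final: [22,17,6]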